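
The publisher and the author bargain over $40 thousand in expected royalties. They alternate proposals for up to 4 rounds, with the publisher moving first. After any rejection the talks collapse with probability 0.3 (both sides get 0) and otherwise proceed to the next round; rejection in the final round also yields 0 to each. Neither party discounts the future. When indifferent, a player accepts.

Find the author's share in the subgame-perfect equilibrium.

22.12

By backward induction:
Round 4 (the author proposes): the publisher will accept anything ≥ 0, so the author offers 0 and keeps 40.
Round 3 (the publisher proposes): rejecting gives the author an expected 0.7 × 40 = 28. The publisher offers 28 and keeps 40 − 28 = 12.
Round 2 (the author proposes): rejecting gives the publisher an expected 0.7 × 12 = 8.4. The author offers 8.4 and keeps 40 − 8.4 = 31.6.
Round 1 (the publisher proposes): rejecting gives the author an expected 0.7 × 31.6 = 22.12. The publisher offers 22.12 and keeps 40 − 22.12 = 17.88.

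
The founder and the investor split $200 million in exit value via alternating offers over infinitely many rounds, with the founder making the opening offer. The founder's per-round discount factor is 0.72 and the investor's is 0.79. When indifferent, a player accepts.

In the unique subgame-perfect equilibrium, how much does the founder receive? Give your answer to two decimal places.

97.40

When the founder proposes, the investor accepts any offer worth at least 0.79 times what the investor would get by proposing next round; and vice versa.
This gives x = 200 − 0.79y and y = 200 − 0.72x, where x and y are each side's share when it proposes.
Hence (1 − 0.79·0.72)x = 200(1 − 0.79), i.e. 0.4312·x = 42.
x ≈ 97.4026; the investor's share is 200 − x ≈ 102.5974.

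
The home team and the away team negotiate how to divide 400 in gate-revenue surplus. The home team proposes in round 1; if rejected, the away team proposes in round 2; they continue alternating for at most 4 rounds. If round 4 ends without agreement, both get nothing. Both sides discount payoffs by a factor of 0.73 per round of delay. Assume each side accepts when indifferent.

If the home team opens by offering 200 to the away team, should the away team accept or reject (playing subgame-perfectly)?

Work out the away team's continuation value if the offer is rejected.
Round 4 (the away team proposes): the home team will accept anything ≥ 0, so the away team offers 0 and keeps 400.
Round 3 (the home team proposes): the away team can get 400 next round, worth 0.73 × 400 = 292 now; the home team offers that and keeps 108.
Round 2 (the away team proposes): the home team can get 108 next round, worth 0.73 × 108 = 78.84 now; the away team offers that and keeps 321.16.
So by rejecting in round 1, the away team gets 321.16 next round, worth 0.73 × 321.16 = 234.4468 now.
Offer 200 < 234.4468, so the away team rejects.

Reject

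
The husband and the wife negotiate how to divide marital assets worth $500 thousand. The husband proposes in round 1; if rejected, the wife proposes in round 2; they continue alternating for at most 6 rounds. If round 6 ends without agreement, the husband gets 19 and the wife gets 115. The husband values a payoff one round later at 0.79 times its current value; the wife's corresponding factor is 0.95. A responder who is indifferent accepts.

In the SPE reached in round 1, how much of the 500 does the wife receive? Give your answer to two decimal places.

431.99

Round 6 (the wife proposes): the husband gets 19 if talks fail, so the wife offers 19 and keeps 481.
Round 5 (the husband proposes): the wife can get 481 next round, worth 0.95 × 481 = 456.95 now; the husband offers that and keeps 43.05.
Round 4 (the wife proposes): the husband can get 43.05 next round, worth 0.79 × 43.05 = 34.0095 now, so the wife offers 34.0095, keeping 465.9905.
Round 3 (the husband proposes): the wife can get 465.9905 next round, worth 0.95 × 465.9905 = 442.690975 now, so the husband offers 442.690975, keeping 57.309025.
Round 2 (the wife proposes): the husband can get 57.309025 next round, worth 0.79 × 57.309025 = 45.27412975 now, so the wife offers 45.27412975, keeping 454.72587025.
Round 1 (the husband proposes): the wife can get 454.72587025 next round, worth 0.95 × 454.72587025 = 431.9895767375 now, so the husband offers 431.9895767375, keeping 68.0104232625.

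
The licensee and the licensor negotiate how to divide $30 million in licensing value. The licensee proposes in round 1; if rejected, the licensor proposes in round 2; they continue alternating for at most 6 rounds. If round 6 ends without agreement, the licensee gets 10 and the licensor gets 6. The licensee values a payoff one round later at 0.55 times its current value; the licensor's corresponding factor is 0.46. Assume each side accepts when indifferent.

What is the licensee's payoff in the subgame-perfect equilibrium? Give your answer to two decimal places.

21.63

Round 6 (the licensor proposes): the licensee gets 10 if talks fail, so the licensor offers 10 and keeps 20.
Round 5 (the licensee proposes): the licensor can get 20 next round, worth 0.46 × 20 = 9.2 now, so the licensee offers 9.2, keeping 20.8.
Round 4 (the licensor proposes): the licensee can get 20.8 next round, worth 0.55 × 20.8 = 11.44 now, so the licensor offers 11.44, keeping 18.56.
Round 3 (the licensee proposes): the licensor can get 18.56 next round, worth 0.46 × 18.56 = 8.5376 now, so the licensee offers 8.5376, keeping 21.4624.
Round 2 (the licensor proposes): the licensee can get 21.4624 next round, worth 0.55 × 21.4624 = 11.80432 now, so the licensor offers 11.80432, keeping 18.19568.
Round 1 (the licensee proposes): the licensor can get 18.19568 next round, worth 0.46 × 18.19568 = 8.3700128 now; the licensee offers that and keeps 21.6299872.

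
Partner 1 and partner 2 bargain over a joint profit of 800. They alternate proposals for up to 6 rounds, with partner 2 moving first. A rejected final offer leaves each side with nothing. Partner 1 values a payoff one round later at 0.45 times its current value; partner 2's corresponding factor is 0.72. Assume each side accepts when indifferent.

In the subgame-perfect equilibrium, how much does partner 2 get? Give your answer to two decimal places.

628.75

Round 6 (partner 1 proposes): partner 2 will accept anything ≥ 0, so partner 1 offers 0 and keeps 800.
Round 5 (partner 2 proposes): partner 1 can get 800 next round, worth 0.45 × 800 = 360 now. Partner 2 offers 360 and keeps 800 − 360 = 440.
Round 4 (partner 1 proposes): partner 2 can get 440 next round, worth 0.72 × 440 = 316.8 now; partner 1 offers that and keeps 483.2.
Round 3 (partner 2 proposes): partner 1 can get 483.2 next round, worth 0.45 × 483.2 = 217.44 now; partner 2 offers that and keeps 582.56.
Round 2 (partner 1 proposes): partner 2 can get 582.56 next round, worth 0.72 × 582.56 = 419.4432 now; partner 1 offers that and keeps 380.5568.
Round 1 (partner 2 proposes): partner 1 can get 380.5568 next round, worth 0.45 × 380.5568 = 171.25056 now, so partner 2 offers 171.25056, keeping 628.74944.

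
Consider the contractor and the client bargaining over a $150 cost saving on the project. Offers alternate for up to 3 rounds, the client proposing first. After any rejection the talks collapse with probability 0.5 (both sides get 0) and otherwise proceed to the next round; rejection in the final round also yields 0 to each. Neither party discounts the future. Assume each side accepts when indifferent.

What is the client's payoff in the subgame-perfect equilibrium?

By backward induction:
Round 3 (the client proposes): rejection yields 0 for the contractor; the client offers 0 and keeps 150.
Round 2 (the contractor proposes): rejecting gives the client an expected 0.5 × 150 = 75, so the contractor offers 75, keeping 75.
Round 1 (the client proposes): rejecting gives the contractor an expected 0.5 × 75 = 37.5; the client offers that and keeps 112.5.

112.5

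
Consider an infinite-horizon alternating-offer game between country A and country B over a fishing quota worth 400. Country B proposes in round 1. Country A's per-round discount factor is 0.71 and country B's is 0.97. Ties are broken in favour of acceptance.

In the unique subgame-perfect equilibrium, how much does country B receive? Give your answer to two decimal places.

372.63

Let x be country B's share when country B proposes and y be country A's share when country A proposes.
Country A accepts iff offered ≥ 0.71·y, so x = 400 − 0.71y. Symmetrically y = 400 − 0.97x.
Substituting: x = 400 − 0.71(400 − 0.97x), giving x(1 − 0.97·0.71) = 400(1 − 0.71).
So x = 400 × 0.29 / 0.3113 ≈ 372.6309, and country A receives 400 − x ≈ 27.3691.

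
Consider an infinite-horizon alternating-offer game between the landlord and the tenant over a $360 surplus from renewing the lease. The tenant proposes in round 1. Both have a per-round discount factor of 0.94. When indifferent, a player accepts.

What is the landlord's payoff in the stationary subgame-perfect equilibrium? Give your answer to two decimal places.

In a stationary SPE each proposer offers the other exactly their discounted continuation value.
If the tenant keeps x when proposing and the landlord keeps y when proposing, then x = 360 − 0.94y and y = 360 − 0.94x.
Solving: x = 360(1 − 0.94) / (1 − 0.94·0.94) = 21.6 / 0.1164 ≈ 185.5670.
The landlord gets 360 − 185.5670 ≈ 174.4330.

174.43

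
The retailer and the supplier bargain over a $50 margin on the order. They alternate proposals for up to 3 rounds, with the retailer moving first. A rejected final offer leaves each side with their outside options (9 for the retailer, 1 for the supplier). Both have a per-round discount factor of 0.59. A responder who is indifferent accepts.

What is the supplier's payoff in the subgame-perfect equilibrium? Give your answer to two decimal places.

Solve by backward induction from round 3.
Round 3 (the retailer proposes): the supplier gets 1 if talks fail, so the retailer offers 1 and keeps 49.
Round 2 (the supplier proposes): the retailer can get 49 next round, worth 0.59 × 49 = 28.91 now. The supplier offers 28.91 and keeps 50 − 28.91 = 21.09.
Round 1 (the retailer proposes): the supplier can get 21.09 next round, worth 0.59 × 21.09 = 12.4431 now. The retailer offers 12.4431 and keeps 50 − 12.4431 = 37.5569.

12.44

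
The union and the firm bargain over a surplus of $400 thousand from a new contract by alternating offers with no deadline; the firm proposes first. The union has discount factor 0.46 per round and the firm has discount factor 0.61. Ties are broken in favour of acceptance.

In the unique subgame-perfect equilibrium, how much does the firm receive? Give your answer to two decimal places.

300.25

When the firm proposes, the union accepts any offer worth at least 0.46 times what the union would get by proposing next round; and vice versa.
This gives x = 400 − 0.46y and y = 400 − 0.61x, where x and y are each side's share when it proposes.
Hence (1 − 0.46·0.61)x = 400(1 − 0.46), i.e. 0.7194·x = 216.
x ≈ 300.2502; the union's share is 400 − x ≈ 99.7498.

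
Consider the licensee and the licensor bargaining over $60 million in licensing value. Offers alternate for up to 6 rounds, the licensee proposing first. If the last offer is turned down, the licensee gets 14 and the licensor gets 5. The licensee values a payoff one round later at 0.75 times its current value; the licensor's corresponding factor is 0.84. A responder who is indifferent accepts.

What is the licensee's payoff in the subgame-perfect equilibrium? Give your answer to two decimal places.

24.13

Round 6 (the licensor proposes): the licensee gets 14 if talks fail, so the licensor offers 14 and keeps 46.
Round 5 (the licensee proposes): the licensor can get 46 next round, worth 0.84 × 46 = 38.64 now, so the licensee offers 38.64, keeping 21.36.
Round 4 (the licensor proposes): the licensee can get 21.36 next round, worth 0.75 × 21.36 = 16.02 now, so the licensor offers 16.02, keeping 43.98.
Round 3 (the licensee proposes): the licensor can get 43.98 next round, worth 0.84 × 43.98 = 36.9432 now. The licensee offers 36.9432 and keeps 60 − 36.9432 = 23.0568.
Round 2 (the licensor proposes): the licensee can get 23.0568 next round, worth 0.75 × 23.0568 = 17.2926 now; the licensor offers that and keeps 42.7074.
Round 1 (the licensee proposes): the licensor can get 42.7074 next round, worth 0.84 × 42.7074 = 35.874216 now; the licensee offers that and keeps 24.125784.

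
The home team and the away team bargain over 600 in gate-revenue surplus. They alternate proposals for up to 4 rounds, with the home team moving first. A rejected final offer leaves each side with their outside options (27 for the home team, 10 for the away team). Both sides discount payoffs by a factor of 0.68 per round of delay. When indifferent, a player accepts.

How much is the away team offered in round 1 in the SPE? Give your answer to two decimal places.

310.73

By backward induction:
Round 4 (the away team proposes): the home team gets 27 if talks fail, so the away team offers 27 and keeps 573.
Round 3 (the home team proposes): the away team can get 573 next round, worth 0.68 × 573 = 389.64 now, so the home team offers 389.64, keeping 210.36.
Round 2 (the away team proposes): the home team can get 210.36 next round, worth 0.68 × 210.36 = 143.0448 now. The away team offers 143.0448 and keeps 600 − 143.0448 = 456.9552.
Round 1 (the home team proposes): the away team can get 456.9552 next round, worth 0.68 × 456.9552 = 310.729536 now, so the home team offers 310.729536, keeping 289.270464.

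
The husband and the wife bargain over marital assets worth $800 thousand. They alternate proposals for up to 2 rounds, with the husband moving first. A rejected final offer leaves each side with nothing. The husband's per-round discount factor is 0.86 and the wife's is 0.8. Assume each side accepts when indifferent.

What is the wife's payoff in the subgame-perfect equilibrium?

Round 2 (the wife proposes): the husband will accept anything ≥ 0, so the wife offers 0 and keeps 800.
Round 1 (the husband proposes): the wife can get 800 next round, worth 0.8 × 800 = 640 now, so the husband offers 640, keeping 160.

640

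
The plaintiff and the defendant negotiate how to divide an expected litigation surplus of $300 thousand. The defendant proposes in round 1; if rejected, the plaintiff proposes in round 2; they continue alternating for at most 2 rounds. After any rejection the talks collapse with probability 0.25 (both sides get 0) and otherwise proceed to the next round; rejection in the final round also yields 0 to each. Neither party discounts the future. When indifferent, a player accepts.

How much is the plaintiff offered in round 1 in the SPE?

225

By backward induction:
Round 2 (the plaintiff proposes): rejection yields 0 for the defendant; the plaintiff offers 0 and keeps 300.
Round 1 (the defendant proposes): rejecting gives the plaintiff an expected 0.75 × 300 = 225; the defendant offers that and keeps 75.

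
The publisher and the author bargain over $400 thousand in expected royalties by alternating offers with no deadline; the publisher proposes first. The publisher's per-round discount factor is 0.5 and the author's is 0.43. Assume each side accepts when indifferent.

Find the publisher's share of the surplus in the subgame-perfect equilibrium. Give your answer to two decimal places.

When the publisher proposes, the author accepts any offer worth at least 0.43 times what the author would get by proposing next round; and vice versa.
This gives x = 400 − 0.43y and y = 400 − 0.5x, where x and y are each side's share when it proposes.
Hence (1 − 0.43·0.5)x = 400(1 − 0.43), i.e. 0.785·x = 228.
x ≈ 290.4459; the author's share is 400 − x ≈ 109.5541.

290.45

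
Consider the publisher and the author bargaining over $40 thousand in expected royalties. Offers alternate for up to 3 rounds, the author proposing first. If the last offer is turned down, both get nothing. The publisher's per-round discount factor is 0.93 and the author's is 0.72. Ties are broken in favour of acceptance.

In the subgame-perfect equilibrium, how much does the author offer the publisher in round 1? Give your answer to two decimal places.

10.42

Round 3 (the author proposes): the publisher will accept anything ≥ 0, so the author offers 0 and keeps 40.
Round 2 (the publisher proposes): the author can get 40 next round, worth 0.72 × 40 = 28.8 now; the publisher offers that and keeps 11.2.
Round 1 (the author proposes): the publisher can get 11.2 next round, worth 0.93 × 11.2 = 10.416 now. The author offers 10.416 and keeps 40 − 10.416 = 29.584.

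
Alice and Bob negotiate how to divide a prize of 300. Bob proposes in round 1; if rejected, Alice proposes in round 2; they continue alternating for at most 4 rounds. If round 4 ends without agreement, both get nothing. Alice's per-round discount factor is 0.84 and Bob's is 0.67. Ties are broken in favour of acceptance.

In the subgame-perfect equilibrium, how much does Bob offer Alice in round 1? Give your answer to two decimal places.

By backward induction:
Round 4 (Alice proposes): Bob will accept anything ≥ 0, so Alice offers 0 and keeps 300.
Round 3 (Bob proposes): Alice can get 300 next round, worth 0.84 × 300 = 252 now; Bob offers that and keeps 48.
Round 2 (Alice proposes): Bob can get 48 next round, worth 0.67 × 48 = 32.16 now; Alice offers that and keeps 267.84.
Round 1 (Bob proposes): Alice can get 267.84 next round, worth 0.84 × 267.84 = 224.9856 now. Bob offers 224.9856 and keeps 300 − 224.9856 = 75.0144.

224.99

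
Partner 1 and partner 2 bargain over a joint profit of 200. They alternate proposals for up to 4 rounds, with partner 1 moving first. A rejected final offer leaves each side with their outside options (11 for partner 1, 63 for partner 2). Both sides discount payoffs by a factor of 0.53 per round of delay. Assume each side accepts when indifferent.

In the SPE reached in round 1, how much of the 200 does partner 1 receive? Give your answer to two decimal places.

122.04

Work backward from the last round.
Round 4 (partner 2 proposes): partner 1 gets 11 if talks fail, so partner 2 offers 11 and keeps 189.
Round 3 (partner 1 proposes): partner 2 can get 189 next round, worth 0.53 × 189 = 100.17 now; partner 1 offers that and keeps 99.83.
Round 2 (partner 2 proposes): partner 1 can get 99.83 next round, worth 0.53 × 99.83 = 52.9099 now; partner 2 offers that and keeps 147.0901.
Round 1 (partner 1 proposes): partner 2 can get 147.0901 next round, worth 0.53 × 147.0901 = 77.957753 now. Partner 1 offers 77.957753 and keeps 200 − 77.957753 = 122.042247.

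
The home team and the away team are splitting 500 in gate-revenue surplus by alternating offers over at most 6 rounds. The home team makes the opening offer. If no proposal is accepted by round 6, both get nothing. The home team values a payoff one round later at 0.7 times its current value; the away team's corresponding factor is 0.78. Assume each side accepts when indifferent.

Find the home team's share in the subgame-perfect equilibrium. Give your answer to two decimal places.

202.85

Round 6 (the away team proposes): rejection yields 0 for the home team; the away team offers 0 and keeps 500.
Round 5 (the home team proposes): the away team can get 500 next round, worth 0.78 × 500 = 390 now, so the home team offers 390, keeping 110.
Round 4 (the away team proposes): the home team can get 110 next round, worth 0.7 × 110 = 77 now, so the away team offers 77, keeping 423.
Round 3 (the home team proposes): the away team can get 423 next round, worth 0.78 × 423 = 329.94 now; the home team offers that and keeps 170.06.
Round 2 (the away team proposes): the home team can get 170.06 next round, worth 0.7 × 170.06 = 119.042 now; the away team offers that and keeps 380.958.
Round 1 (the home team proposes): the away team can get 380.958 next round, worth 0.78 × 380.958 = 297.14724 now, so the home team offers 297.14724, keeping 202.85276.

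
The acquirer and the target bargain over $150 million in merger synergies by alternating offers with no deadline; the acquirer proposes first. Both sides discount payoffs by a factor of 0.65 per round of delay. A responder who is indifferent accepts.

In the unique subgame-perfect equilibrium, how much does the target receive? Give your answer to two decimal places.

Let x be the acquirer's share when the acquirer proposes and y be the target's share when the target proposes.
The target accepts iff offered ≥ 0.65·y, so x = 150 − 0.65y. Symmetrically y = 150 − 0.65x.
Substituting: x = 150 − 0.65(150 − 0.65x), giving x(1 − 0.65·0.65) = 150(1 − 0.65).
So x = 150 × 0.35 / 0.5775 ≈ 90.9091, and the target receives 150 − x ≈ 59.0909.

59.09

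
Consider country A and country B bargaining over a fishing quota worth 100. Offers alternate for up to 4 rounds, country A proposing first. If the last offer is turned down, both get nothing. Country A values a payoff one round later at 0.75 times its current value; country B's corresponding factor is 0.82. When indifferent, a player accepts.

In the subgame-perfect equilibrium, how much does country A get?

By backward induction:
Round 4 (country B proposes): country A will accept anything ≥ 0, so country B offers 0 and keeps 100.
Round 3 (country A proposes): country B can get 100 next round, worth 0.82 × 100 = 82 now; country A offers that and keeps 18.
Round 2 (country B proposes): country A can get 18 next round, worth 0.75 × 18 = 13.5 now; country B offers that and keeps 86.5.
Round 1 (country A proposes): country B can get 86.5 next round, worth 0.82 × 86.5 = 70.93 now; country A offers that and keeps 29.07.

29.07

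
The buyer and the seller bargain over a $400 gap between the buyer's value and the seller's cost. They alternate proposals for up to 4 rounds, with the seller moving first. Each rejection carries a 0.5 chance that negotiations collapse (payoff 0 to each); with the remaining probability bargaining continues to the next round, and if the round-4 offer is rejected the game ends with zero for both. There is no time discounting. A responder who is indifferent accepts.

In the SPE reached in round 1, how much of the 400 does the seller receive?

250

Round 4 (the buyer proposes): the seller will accept anything ≥ 0, so the buyer offers 0 and keeps 400.
Round 3 (the seller proposes): rejecting gives the buyer an expected 0.5 × 400 = 200. The seller offers 200 and keeps 400 − 200 = 200.
Round 2 (the buyer proposes): rejecting gives the seller an expected 0.5 × 200 = 100, so the buyer offers 100, keeping 300.
Round 1 (the seller proposes): rejecting gives the buyer an expected 0.5 × 300 = 150; the seller offers that and keeps 250.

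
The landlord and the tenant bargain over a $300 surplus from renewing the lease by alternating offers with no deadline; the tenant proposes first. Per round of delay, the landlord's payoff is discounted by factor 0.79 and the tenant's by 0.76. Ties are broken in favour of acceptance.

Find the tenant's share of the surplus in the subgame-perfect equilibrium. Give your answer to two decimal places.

157.66

When the tenant proposes, the landlord accepts any offer worth at least 0.79 times what the landlord would get by proposing next round; and vice versa.
This gives x = 300 − 0.79y and y = 300 − 0.76x, where x and y are each side's share when it proposes.
Hence (1 − 0.79·0.76)x = 300(1 − 0.79), i.e. 0.3996·x = 63.
x ≈ 157.6577; the landlord's share is 300 − x ≈ 142.3423.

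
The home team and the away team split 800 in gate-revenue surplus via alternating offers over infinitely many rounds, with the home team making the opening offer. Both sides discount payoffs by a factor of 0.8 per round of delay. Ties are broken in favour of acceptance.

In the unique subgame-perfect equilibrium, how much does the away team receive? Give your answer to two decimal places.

When the home team proposes, the away team accepts any offer worth at least 0.8 times what the away team would get by proposing next round; and vice versa.
This gives x = 800 − 0.8y and y = 800 − 0.8x, where x and y are each side's share when it proposes.
Hence (1 − 0.8·0.8)x = 800(1 − 0.8), i.e. 0.36·x = 160.
x ≈ 444.4444; the away team's share is 800 − x ≈ 355.5556.

355.56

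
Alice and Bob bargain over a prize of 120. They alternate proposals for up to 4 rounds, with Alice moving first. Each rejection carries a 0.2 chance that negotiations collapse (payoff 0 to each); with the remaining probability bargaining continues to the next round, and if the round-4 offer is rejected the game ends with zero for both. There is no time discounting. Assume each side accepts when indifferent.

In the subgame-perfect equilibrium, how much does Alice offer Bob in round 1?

80.64

By backward induction:
Round 4 (Bob proposes): rejection yields 0 for Alice; Bob offers 0 and keeps 120.
Round 3 (Alice proposes): rejecting gives Bob an expected 0.8 × 120 = 96. Alice offers 96 and keeps 120 − 96 = 24.
Round 2 (Bob proposes): rejecting gives Alice an expected 0.8 × 24 = 19.2, so Bob offers 19.2, keeping 100.8.
Round 1 (Alice proposes): rejecting gives Bob an expected 0.8 × 100.8 = 80.64, so Alice offers 80.64, keeping 39.36.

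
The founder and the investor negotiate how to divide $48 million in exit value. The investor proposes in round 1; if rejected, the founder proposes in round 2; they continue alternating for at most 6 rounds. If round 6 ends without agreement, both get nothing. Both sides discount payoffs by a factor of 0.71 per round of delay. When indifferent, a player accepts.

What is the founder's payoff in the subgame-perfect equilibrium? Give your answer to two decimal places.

Round 6 (the founder proposes): rejection yields 0 for the investor; the founder offers 0 and keeps 48.
Round 5 (the investor proposes): the founder can get 48 next round, worth 0.71 × 48 = 34.08 now; the investor offers that and keeps 13.92.
Round 4 (the founder proposes): the investor can get 13.92 next round, worth 0.71 × 13.92 = 9.8832 now, so the founder offers 9.8832, keeping 38.1168.
Round 3 (the investor proposes): the founder can get 38.1168 next round, worth 0.71 × 38.1168 = 27.062928 now. The investor offers 27.062928 and keeps 48 − 27.062928 = 20.937072.
Round 2 (the founder proposes): the investor can get 20.937072 next round, worth 0.71 × 20.937072 = 14.86532112 now; the founder offers that and keeps 33.13467888.
Round 1 (the investor proposes): the founder can get 33.13467888 next round, worth 0.71 × 33.13467888 = 23.5256220048 now. The investor offers 23.5256220048 and keeps 48 − 23.5256220048 = 24.4743779952.

23.53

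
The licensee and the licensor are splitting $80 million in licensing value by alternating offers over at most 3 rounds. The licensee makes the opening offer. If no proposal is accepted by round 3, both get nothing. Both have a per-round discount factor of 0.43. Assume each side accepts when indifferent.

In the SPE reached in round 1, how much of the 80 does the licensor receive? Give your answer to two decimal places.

19.61

Round 3 (the licensee proposes): rejection yields 0 for the licensor; the licensee offers 0 and keeps 80.
Round 2 (the licensor proposes): the licensee can get 80 next round, worth 0.43 × 80 = 34.4 now. The licensor offers 34.4 and keeps 80 − 34.4 = 45.6.
Round 1 (the licensee proposes): the licensor can get 45.6 next round, worth 0.43 × 45.6 = 19.608 now; the licensee offers that and keeps 60.392.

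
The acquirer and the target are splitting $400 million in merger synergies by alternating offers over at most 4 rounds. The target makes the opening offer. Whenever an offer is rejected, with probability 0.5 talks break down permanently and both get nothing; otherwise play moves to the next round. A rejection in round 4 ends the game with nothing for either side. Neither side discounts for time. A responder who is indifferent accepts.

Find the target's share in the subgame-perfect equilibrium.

Round 4 (the acquirer proposes): rejection yields 0 for the target; the acquirer offers 0 and keeps 400.
Round 3 (the target proposes): rejecting gives the acquirer an expected 0.5 × 400 = 200; the target offers that and keeps 200.
Round 2 (the acquirer proposes): rejecting gives the target an expected 0.5 × 200 = 100; the acquirer offers that and keeps 300.
Round 1 (the target proposes): rejecting gives the acquirer an expected 0.5 × 300 = 150; the target offers that and keeps 250.

250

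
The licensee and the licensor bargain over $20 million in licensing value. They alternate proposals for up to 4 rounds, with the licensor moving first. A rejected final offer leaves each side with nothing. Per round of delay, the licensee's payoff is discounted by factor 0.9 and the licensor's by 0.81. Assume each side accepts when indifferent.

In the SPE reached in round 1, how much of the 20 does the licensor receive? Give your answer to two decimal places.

3.46

Round 4 (the licensee proposes): rejection yields 0 for the licensor; the licensee offers 0 and keeps 20.
Round 3 (the licensor proposes): the licensee can get 20 next round, worth 0.9 × 20 = 18 now, so the licensor offers 18, keeping 2.
Round 2 (the licensee proposes): the licensor can get 2 next round, worth 0.81 × 2 = 1.62 now; the licensee offers that and keeps 18.38.
Round 1 (the licensor proposes): the licensee can get 18.38 next round, worth 0.9 × 18.38 = 16.542 now. The licensor offers 16.542 and keeps 20 − 16.542 = 3.458.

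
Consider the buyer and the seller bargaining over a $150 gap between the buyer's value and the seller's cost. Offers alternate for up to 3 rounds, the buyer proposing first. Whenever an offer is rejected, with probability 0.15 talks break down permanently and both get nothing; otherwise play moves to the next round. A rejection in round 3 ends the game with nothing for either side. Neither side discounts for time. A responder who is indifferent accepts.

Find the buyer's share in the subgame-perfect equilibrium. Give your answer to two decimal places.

130.88

Round 3 (the buyer proposes): rejection yields 0 for the seller; the buyer offers 0 and keeps 150.
Round 2 (the seller proposes): rejecting gives the buyer an expected 0.85 × 150 = 127.5. The seller offers 127.5 and keeps 150 − 127.5 = 22.5.
Round 1 (the buyer proposes): rejecting gives the seller an expected 0.85 × 22.5 = 19.125. The buyer offers 19.125 and keeps 150 − 19.125 = 130.875.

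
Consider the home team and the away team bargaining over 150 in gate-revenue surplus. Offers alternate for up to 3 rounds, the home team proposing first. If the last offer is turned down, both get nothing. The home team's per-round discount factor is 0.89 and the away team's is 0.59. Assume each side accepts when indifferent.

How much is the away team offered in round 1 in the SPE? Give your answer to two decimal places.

Round 3 (the home team proposes): rejection yields 0 for the away team; the home team offers 0 and keeps 150.
Round 2 (the away team proposes): the home team can get 150 next round, worth 0.89 × 150 = 133.5 now; the away team offers that and keeps 16.5.
Round 1 (the home team proposes): the away team can get 16.5 next round, worth 0.59 × 16.5 = 9.735 now. The home team offers 9.735 and keeps 150 − 9.735 = 140.265.

9.74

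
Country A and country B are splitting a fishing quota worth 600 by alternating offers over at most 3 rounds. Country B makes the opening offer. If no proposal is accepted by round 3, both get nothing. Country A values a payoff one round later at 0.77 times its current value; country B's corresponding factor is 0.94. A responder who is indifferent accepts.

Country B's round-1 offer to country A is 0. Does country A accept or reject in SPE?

Reject

Work out country A's continuation value if the offer is rejected.
Round 3 (country B proposes): rejection yields 0 for country A; country B offers 0 and keeps 600.
Round 2 (country A proposes): country B can get 600 next round, worth 0.94 × 600 = 564 now, so country A offers 564, keeping 36.
So by rejecting in round 1, country A gets 36 next round, worth 0.77 × 36 = 27.72 now.
Offer 0 < 27.72, so country A rejects.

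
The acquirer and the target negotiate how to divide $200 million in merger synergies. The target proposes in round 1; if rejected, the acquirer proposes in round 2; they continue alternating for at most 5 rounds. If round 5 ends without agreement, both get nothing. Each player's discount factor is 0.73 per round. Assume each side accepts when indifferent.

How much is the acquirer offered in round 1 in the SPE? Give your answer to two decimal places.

60.43

Round 5 (the target proposes): rejection yields 0 for the acquirer; the target offers 0 and keeps 200.
Round 4 (the acquirer proposes): the target can get 200 next round, worth 0.73 × 200 = 146 now. The acquirer offers 146 and keeps 200 − 146 = 54.
Round 3 (the target proposes): the acquirer can get 54 next round, worth 0.73 × 54 = 39.42 now. The target offers 39.42 and keeps 200 − 39.42 = 160.58.
Round 2 (the acquirer proposes): the target can get 160.58 next round, worth 0.73 × 160.58 = 117.2234 now; the acquirer offers that and keeps 82.7766.
Round 1 (the target proposes): the acquirer can get 82.7766 next round, worth 0.73 × 82.7766 = 60.426918 now. The target offers 60.426918 and keeps 200 − 60.426918 = 139.573082.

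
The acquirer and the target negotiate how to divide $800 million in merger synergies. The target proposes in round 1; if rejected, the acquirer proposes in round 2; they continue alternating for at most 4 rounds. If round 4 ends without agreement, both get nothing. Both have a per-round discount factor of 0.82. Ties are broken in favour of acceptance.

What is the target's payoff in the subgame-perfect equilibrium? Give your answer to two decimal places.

240.83

Round 4 (the acquirer proposes): rejection yields 0 for the target; the acquirer offers 0 and keeps 800.
Round 3 (the target proposes): the acquirer can get 800 next round, worth 0.82 × 800 = 656 now, so the target offers 656, keeping 144.
Round 2 (the acquirer proposes): the target can get 144 next round, worth 0.82 × 144 = 118.08 now. The acquirer offers 118.08 and keeps 800 − 118.08 = 681.92.
Round 1 (the target proposes): the acquirer can get 681.92 next round, worth 0.82 × 681.92 = 559.1744 now; the target offers that and keeps 240.8256.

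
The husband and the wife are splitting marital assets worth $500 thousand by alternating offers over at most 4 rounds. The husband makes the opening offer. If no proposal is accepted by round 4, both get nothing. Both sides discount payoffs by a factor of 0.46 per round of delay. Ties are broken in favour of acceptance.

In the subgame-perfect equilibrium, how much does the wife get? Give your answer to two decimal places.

Round 4 (the wife proposes): rejection yields 0 for the husband; the wife offers 0 and keeps 500.
Round 3 (the husband proposes): the wife can get 500 next round, worth 0.46 × 500 = 230 now; the husband offers that and keeps 270.
Round 2 (the wife proposes): the husband can get 270 next round, worth 0.46 × 270 = 124.2 now. The wife offers 124.2 and keeps 500 − 124.2 = 375.8.
Round 1 (the husband proposes): the wife can get 375.8 next round, worth 0.46 × 375.8 = 172.868 now. The husband offers 172.868 and keeps 500 − 172.868 = 327.132.

172.87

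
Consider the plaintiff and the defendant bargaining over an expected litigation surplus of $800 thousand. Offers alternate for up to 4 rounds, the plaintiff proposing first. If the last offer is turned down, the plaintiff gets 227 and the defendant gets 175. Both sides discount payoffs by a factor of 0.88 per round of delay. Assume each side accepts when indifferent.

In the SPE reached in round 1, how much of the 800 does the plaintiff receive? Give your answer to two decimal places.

Round 4 (the defendant proposes): the plaintiff gets 227 if talks fail, so the defendant offers 227 and keeps 573.
Round 3 (the plaintiff proposes): the defendant can get 573 next round, worth 0.88 × 573 = 504.24 now; the plaintiff offers that and keeps 295.76.
Round 2 (the defendant proposes): the plaintiff can get 295.76 next round, worth 0.88 × 295.76 = 260.2688 now; the defendant offers that and keeps 539.7312.
Round 1 (the plaintiff proposes): the defendant can get 539.7312 next round, worth 0.88 × 539.7312 = 474.963456 now, so the plaintiff offers 474.963456, keeping 325.036544.

325.04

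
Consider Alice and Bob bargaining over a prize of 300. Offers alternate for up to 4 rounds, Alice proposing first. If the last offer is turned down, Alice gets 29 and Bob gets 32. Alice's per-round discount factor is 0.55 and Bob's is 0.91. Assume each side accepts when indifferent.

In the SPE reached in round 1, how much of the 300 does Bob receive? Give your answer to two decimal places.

Round 4 (Bob proposes): Alice gets 29 if talks fail, so Bob offers 29 and keeps 271.
Round 3 (Alice proposes): Bob can get 271 next round, worth 0.91 × 271 = 246.61 now, so Alice offers 246.61, keeping 53.39.
Round 2 (Bob proposes): Alice can get 53.39 next round, worth 0.55 × 53.39 = 29.3645 now, so Bob offers 29.3645, keeping 270.6355.
Round 1 (Alice proposes): Bob can get 270.6355 next round, worth 0.91 × 270.6355 = 246.278305 now. Alice offers 246.278305 and keeps 300 − 246.278305 = 53.721695.

246.28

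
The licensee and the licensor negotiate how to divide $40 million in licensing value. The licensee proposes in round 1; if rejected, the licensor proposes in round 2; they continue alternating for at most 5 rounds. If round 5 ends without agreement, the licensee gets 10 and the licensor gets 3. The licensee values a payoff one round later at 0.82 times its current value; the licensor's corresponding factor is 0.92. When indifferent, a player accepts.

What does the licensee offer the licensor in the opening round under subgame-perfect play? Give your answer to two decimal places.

13.33

Round 5 (the licensee proposes): the licensor gets 3 if talks fail, so the licensee offers 3 and keeps 37.
Round 4 (the licensor proposes): the licensee can get 37 next round, worth 0.82 × 37 = 30.34 now, so the licensor offers 30.34, keeping 9.66.
Round 3 (the licensee proposes): the licensor can get 9.66 next round, worth 0.92 × 9.66 = 8.8872 now, so the licensee offers 8.8872, keeping 31.1128.
Round 2 (the licensor proposes): the licensee can get 31.1128 next round, worth 0.82 × 31.1128 = 25.512496 now; the licensor offers that and keeps 14.487504.
Round 1 (the licensee proposes): the licensor can get 14.487504 next round, worth 0.92 × 14.487504 = 13.32850368 now; the licensee offers that and keeps 26.67149632.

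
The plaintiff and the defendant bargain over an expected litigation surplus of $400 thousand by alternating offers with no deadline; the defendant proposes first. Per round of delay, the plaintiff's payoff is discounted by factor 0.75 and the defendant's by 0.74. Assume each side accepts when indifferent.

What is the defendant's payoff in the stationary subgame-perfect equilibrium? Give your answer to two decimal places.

In a stationary SPE each proposer offers the other exactly their discounted continuation value.
If the defendant keeps x when proposing and the plaintiff keeps y when proposing, then x = 400 − 0.75y and y = 400 − 0.74x.
Solving: x = 400(1 − 0.75) / (1 − 0.74·0.75) = 100 / 0.445 ≈ 224.7191.
The plaintiff gets 400 − 224.7191 ≈ 175.2809.

224.72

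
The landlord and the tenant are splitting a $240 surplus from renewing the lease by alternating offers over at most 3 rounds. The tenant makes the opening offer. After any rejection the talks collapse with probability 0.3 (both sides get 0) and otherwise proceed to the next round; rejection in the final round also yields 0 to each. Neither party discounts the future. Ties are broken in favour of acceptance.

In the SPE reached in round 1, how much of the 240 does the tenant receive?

Round 3 (the tenant proposes): the landlord will accept anything ≥ 0, so the tenant offers 0 and keeps 240.
Round 2 (the landlord proposes): rejecting gives the tenant an expected 0.7 × 240 = 168; the landlord offers that and keeps 72.
Round 1 (the tenant proposes): rejecting gives the landlord an expected 0.7 × 72 = 50.4, so the tenant offers 50.4, keeping 189.6.

189.6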